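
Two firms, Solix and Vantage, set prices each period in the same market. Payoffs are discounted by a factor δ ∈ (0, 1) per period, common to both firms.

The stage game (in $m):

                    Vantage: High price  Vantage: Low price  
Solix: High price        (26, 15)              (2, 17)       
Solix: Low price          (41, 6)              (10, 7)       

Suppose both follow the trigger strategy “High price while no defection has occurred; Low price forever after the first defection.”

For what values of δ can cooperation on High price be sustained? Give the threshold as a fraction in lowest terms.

For Solix: deviation gain 41−26 = 15, per-period punishment loss 26−10 = 16. IC gives δ ≥ 15/31.
For Vantage: gain 2, loss 8 per period, so δ ≥ 2/10 = 1/5.
The tighter constraint is Solix's, so cooperation needs δ ≥ 15/31.

15/31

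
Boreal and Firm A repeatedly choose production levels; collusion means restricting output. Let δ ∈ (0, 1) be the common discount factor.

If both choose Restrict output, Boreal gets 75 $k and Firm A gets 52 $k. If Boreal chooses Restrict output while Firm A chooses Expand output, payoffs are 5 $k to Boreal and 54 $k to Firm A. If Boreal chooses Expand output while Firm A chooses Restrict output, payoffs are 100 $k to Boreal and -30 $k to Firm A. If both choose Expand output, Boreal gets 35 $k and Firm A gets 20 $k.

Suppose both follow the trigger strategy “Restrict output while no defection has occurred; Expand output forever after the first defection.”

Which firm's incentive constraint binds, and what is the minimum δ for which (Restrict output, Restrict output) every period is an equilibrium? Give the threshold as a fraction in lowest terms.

Boreal; δ ≥ 5/13

For Boreal: deviation gain 100−75 = 25, per-period punishment loss 75−35 = 40. IC gives δ ≥ 25/65 = 5/13.
For Firm A: gain 2, loss 32 per period, so δ ≥ 2/34 = 1/17.
The tighter constraint is Boreal's, so cooperation needs δ ≥ 5/13.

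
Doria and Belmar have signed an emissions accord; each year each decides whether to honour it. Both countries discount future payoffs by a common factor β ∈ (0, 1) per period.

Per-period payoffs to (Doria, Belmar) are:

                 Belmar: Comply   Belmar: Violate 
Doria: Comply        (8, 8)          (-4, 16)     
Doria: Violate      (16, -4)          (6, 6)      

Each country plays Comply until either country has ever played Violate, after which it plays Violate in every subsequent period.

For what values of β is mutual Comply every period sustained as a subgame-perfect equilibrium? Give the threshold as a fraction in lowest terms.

8/(1−β) ≥ 16 + 6β/(1−β)
8 ≥ 16 − 10β
β ≥ 8/10 = 4/5.

4/5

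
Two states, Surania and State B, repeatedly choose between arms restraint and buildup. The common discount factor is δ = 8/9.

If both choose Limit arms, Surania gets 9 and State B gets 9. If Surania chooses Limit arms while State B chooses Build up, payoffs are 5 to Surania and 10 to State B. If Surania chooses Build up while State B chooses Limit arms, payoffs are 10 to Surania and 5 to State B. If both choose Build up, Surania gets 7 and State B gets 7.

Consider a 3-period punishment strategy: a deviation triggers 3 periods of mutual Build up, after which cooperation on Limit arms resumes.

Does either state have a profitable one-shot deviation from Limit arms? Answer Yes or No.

IC: δ+…+δ^3 ≥ (10−9)/(9−7) = 1/2.
At δ = 8/9: partial sum = 2.3813 ≥ 0.5000. Cooperation sustainable.

No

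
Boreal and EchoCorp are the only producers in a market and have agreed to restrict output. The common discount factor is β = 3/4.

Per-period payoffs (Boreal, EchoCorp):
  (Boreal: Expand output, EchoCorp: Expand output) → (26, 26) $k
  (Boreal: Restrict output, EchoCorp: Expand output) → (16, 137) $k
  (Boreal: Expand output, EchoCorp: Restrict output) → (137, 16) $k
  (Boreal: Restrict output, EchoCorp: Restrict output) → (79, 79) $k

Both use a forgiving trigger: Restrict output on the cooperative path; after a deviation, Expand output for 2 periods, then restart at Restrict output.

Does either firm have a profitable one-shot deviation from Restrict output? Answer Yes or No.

No

IC: β+…+β^2 ≥ (137−79)/(79−26) = 58/53.
At β = 3/4: partial sum = 1.3125 ≥ 1.0943. Cooperation sustainable.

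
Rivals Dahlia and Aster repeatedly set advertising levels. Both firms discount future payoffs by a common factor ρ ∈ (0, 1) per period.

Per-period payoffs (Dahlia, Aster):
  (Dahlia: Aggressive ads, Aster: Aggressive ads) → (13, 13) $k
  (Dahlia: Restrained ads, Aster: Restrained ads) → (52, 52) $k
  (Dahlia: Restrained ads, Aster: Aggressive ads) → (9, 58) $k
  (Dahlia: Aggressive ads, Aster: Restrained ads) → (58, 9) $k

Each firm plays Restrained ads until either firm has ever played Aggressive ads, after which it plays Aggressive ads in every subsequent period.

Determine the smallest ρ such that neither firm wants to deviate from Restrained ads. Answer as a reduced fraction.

2/15

52/(1−ρ) ≥ 58 + 13ρ/(1−ρ)
52 ≥ 58 − 45ρ
ρ ≥ 6/45 = 2/15.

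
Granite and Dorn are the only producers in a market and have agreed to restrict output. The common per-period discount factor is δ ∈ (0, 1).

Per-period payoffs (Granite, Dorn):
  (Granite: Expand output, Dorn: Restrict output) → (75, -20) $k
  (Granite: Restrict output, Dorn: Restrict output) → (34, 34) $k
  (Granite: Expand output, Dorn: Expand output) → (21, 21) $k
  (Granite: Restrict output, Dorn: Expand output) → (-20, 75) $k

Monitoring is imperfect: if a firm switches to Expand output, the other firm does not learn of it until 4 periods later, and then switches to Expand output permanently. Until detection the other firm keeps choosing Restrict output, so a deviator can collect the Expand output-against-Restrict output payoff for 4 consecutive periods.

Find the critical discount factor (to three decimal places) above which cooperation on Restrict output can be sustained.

Deviating for the 4 undetected periods gains 75−34 = 41 per period over cooperation, then loses 34−21 = 13 per period forever once punishment starts.
Gain: 41(1 + δ + … + δ^3); loss: 13·δ^4/(1−δ).
No profitable deviation ⇔ 41(1−δ^4) ≤ 13·δ^4, i.e. δ^4 ≥ 41/(41+13) = 41/54.
Hence δ ≥ (41/54)^(1/4) ≈ 0.933.

0.933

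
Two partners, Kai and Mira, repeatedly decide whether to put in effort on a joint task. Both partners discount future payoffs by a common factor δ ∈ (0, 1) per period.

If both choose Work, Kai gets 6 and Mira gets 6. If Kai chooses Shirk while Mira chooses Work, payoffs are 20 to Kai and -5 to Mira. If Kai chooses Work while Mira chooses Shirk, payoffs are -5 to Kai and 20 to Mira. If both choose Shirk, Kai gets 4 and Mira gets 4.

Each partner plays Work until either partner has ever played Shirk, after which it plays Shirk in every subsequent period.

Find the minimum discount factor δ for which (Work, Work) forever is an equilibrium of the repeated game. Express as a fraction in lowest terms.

7/8

Under grim trigger the critical discount factor is (T−C)/(T−P) with T = 20, C = 6, P = 4.
δ* = (20−6)/(20−4) = 14/16 = 7/8.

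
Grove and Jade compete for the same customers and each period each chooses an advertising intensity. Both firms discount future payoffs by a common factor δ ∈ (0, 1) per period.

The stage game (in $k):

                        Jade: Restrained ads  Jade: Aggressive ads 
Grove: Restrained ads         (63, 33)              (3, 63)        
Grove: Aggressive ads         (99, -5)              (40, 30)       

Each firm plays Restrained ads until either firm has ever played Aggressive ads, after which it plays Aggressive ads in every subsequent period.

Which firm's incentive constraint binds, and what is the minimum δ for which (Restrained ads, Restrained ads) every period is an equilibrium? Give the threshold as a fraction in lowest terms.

Jade; δ ≥ 10/11

For Grove: deviation gain 99−63 = 36, per-period punishment loss 63−40 = 23. IC gives δ ≥ 36/59.
For Jade: gain 30, loss 3 per period, so δ ≥ 30/33 = 10/11.
The tighter constraint is Jade's, so cooperation needs δ ≥ 10/11.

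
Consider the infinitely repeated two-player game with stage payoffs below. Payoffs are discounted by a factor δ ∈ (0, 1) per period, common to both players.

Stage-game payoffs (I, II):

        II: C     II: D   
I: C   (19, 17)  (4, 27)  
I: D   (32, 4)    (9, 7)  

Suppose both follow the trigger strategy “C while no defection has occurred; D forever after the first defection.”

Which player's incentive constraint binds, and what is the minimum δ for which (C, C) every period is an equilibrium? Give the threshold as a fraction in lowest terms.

I; δ ≥ 13/23

I's threshold: (32−19)/(32−9) = 13/23.
II's threshold: (27−17)/(27−7) = 1/2.
13/23 > 1/2, so I binds and δ* = 13/23.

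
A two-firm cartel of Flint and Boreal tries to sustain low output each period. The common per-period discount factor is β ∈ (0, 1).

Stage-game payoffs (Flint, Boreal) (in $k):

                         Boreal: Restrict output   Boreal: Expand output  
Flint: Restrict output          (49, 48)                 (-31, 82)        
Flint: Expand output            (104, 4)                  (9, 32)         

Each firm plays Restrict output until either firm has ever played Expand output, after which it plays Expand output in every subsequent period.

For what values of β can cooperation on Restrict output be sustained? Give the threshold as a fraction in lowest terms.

For Flint: deviation gain 104−49 = 55, per-period punishment loss 49−9 = 40. IC gives β ≥ 55/95 = 11/19.
For Boreal: gain 34, loss 16 per period, so β ≥ 34/50 = 17/25.
The tighter constraint is Boreal's, so cooperation needs β ≥ 17/25.

17/25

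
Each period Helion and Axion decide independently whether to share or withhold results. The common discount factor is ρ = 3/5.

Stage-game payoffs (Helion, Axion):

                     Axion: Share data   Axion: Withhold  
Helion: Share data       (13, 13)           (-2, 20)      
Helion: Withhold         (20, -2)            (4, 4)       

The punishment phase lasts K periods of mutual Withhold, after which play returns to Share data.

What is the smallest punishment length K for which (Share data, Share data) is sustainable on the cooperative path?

Need Σ_{k=1}^{K} ρ^k ≥ (20−13)/(13−4) = 0.7778 at ρ = 3/5.
At K = 1 the sum is 0.6000 < 0.7778; at K = 2 it is 0.9600 ≥ 0.7778.
So the minimum punishment length is K = 2.

2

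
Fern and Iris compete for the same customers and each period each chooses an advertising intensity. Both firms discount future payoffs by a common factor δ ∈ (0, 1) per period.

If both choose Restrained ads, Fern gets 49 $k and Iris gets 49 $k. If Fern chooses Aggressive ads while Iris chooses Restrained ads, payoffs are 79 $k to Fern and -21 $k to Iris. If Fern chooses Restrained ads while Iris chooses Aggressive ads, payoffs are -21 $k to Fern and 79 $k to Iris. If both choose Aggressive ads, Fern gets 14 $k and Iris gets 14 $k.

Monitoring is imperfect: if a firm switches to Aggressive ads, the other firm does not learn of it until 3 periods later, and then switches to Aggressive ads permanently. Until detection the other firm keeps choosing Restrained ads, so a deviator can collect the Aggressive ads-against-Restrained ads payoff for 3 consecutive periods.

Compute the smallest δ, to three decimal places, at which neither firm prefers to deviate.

Deviating for the 3 undetected periods gains 79−49 = 30 per period over cooperation, then loses 49−14 = 35 per period forever once punishment starts.
Gain: 30(1 + δ + … + δ^2); loss: 35·δ^3/(1−δ).
No profitable deviation ⇔ 30(1−δ^3) ≤ 35·δ^3, i.e. δ^3 ≥ 30/(30+35) = 6/13.
Hence δ ≥ (6/13)^(1/3) ≈ 0.773.

0.773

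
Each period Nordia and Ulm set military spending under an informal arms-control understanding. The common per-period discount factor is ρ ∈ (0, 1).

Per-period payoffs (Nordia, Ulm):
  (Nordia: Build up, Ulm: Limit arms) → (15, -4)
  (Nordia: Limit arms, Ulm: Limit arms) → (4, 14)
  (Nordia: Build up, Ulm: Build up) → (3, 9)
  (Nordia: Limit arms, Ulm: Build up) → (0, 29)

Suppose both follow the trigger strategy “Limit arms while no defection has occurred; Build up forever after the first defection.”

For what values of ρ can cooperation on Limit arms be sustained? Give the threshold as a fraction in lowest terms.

11/12

For Nordia: deviation gain 15−4 = 11, per-period punishment loss 4−3 = 1. IC gives ρ ≥ 11/12.
For Ulm: gain 15, loss 5 per period, so ρ ≥ 15/20 = 3/4.
The tighter constraint is Nordia's, so cooperation needs ρ ≥ 11/12.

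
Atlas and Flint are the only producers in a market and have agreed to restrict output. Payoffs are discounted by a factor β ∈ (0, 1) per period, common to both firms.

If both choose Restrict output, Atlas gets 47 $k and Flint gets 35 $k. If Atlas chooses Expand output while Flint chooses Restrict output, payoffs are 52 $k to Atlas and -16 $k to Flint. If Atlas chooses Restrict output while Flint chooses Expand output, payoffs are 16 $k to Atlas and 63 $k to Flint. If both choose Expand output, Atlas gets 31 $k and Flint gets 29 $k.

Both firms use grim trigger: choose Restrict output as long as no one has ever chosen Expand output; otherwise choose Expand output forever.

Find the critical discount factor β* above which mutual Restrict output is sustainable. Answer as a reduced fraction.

For Atlas: deviation gain 52−47 = 5, per-period punishment loss 47−31 = 16. IC gives β ≥ 5/21.
For Flint: gain 28, loss 6 per period, so β ≥ 28/34 = 14/17.
The tighter constraint is Flint's, so cooperation needs β ≥ 14/17.

14/17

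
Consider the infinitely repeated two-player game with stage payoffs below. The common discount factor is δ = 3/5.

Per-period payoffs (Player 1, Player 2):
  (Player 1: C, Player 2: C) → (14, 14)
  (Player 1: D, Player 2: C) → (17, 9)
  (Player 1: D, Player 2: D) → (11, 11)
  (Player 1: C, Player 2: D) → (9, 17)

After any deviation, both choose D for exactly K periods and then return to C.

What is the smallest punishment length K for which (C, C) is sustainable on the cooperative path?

Need Σ_{k=1}^{K} δ^k ≥ (17−14)/(14−11) = 1.0000 at δ = 3/5.
At K = 2 the sum is 0.9600 < 1.0000; at K = 3 it is 1.1760 ≥ 1.0000.
So the minimum punishment length is K = 3.

3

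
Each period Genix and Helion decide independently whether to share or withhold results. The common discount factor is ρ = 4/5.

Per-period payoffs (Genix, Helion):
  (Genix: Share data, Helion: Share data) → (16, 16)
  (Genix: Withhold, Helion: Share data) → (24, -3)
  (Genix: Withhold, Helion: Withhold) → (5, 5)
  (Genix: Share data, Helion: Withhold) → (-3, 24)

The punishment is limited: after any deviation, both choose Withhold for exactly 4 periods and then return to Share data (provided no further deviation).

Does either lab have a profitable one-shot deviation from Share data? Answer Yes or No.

IC: ρ+…+ρ^4 ≥ (24−16)/(16−5) = 8/11.
At ρ = 4/5: partial sum = 2.3616 ≥ 0.7273. Cooperation sustainable.

No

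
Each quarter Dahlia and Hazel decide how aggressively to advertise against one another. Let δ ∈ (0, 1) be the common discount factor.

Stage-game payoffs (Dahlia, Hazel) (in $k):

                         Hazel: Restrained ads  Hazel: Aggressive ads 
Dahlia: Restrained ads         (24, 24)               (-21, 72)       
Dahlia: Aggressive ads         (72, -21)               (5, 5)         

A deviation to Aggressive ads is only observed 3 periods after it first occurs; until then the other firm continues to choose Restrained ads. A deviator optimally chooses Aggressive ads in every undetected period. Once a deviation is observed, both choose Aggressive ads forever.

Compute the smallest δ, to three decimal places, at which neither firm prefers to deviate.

0.895

Deviating for the 3 undetected periods gains 72−24 = 48 per period over cooperation, then loses 24−5 = 19 per period forever once punishment starts.
Gain: 48(1 + δ + … + δ^2); loss: 19·δ^3/(1−δ).
No profitable deviation ⇔ 48(1−δ^3) ≤ 19·δ^3, i.e. δ^3 ≥ 48/(48+19) = 48/67.
Hence δ ≥ (48/67)^(1/3) ≈ 0.895.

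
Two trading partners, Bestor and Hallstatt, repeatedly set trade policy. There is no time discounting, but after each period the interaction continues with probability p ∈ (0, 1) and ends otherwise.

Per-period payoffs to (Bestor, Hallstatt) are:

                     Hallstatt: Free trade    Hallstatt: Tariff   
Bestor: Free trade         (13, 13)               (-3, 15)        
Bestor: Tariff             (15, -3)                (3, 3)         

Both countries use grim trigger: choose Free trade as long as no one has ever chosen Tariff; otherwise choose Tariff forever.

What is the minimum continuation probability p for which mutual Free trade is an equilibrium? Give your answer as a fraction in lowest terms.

1/6

With no time discounting, the continuation probability p plays the role of the discount factor.
Grim-trigger IC: 13/(1−p) ≥ 15 + 3p/(1−p) ⇒ p ≥ (15−13)/(15−3) = 1/6.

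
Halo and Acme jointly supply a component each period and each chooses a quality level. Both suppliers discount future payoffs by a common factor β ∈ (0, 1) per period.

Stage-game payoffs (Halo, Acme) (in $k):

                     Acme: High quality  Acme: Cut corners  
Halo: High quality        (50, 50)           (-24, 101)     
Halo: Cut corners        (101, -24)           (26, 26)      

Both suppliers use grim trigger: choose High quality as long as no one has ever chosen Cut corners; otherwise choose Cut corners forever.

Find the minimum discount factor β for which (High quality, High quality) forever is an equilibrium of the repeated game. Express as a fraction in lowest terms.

50/(1−β) ≥ 101 + 26β/(1−β)
50 ≥ 101 − 75β
β ≥ 51/75 = 17/25.

17/25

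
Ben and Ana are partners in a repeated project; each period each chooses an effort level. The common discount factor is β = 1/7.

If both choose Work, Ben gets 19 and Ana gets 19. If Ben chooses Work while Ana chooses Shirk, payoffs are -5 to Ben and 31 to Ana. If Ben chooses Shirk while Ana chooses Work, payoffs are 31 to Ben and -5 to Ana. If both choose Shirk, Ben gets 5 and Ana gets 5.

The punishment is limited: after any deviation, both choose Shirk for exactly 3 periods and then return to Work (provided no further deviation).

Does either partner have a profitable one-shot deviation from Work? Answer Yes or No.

Comparing payoff streams over the 4 periods until play realigns: cooperate → 19(1+β+…+β^3); deviate → 31 + 5(β+…+β^3).
Cooperation is sustained iff (19−5)(β+…+β^3) ≥ 31−19.
β+…+β^3 = 1/7·(1−(1/7)^3)/(1−1/7) = 0.1662, and (31−19)/(19−5) = 0.8571.
0.1662 < 0.8571, so cooperation is not sustainable.

Yes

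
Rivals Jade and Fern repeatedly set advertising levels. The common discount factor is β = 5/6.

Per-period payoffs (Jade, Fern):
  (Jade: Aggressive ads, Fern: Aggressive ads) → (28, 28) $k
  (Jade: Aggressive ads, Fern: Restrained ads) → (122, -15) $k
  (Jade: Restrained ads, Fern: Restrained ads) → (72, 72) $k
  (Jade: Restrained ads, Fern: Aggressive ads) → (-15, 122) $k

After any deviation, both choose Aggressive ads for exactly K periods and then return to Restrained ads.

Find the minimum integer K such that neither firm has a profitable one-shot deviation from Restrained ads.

IC: β(1−β^K)/(1−β) ≥ (122−72)/(72−28) = 25/22.
With β = 5/6: need 1 − β^K ≥ 25/22·(1−5/6)/(5/6), i.e. β^K ≤ 0.7727.
Since (5/6)^1 = 0.8333 and (5/6)^2 = 0.6944, the smallest such K is 2.

2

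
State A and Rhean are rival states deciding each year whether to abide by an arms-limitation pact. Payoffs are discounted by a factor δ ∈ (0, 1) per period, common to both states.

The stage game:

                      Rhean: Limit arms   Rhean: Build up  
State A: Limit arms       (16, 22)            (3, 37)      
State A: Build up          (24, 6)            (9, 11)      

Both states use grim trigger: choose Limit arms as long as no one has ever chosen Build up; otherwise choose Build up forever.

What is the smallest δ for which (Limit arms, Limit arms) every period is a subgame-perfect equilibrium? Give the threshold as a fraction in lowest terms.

State A: cooperation gives 16 each period; deviation gives 24 once then 9 forever.
  16/(1−δ) ≥ 24 + 9δ/(1−δ) ⇒ δ ≥ 8/15.
Rhean: cooperation gives 22 each period; deviation gives 37 once then 11 forever.
  δ ≥ 15/26.
Both must hold, so the binding constraint is Rhean's: δ ≥ 15/26.

15/26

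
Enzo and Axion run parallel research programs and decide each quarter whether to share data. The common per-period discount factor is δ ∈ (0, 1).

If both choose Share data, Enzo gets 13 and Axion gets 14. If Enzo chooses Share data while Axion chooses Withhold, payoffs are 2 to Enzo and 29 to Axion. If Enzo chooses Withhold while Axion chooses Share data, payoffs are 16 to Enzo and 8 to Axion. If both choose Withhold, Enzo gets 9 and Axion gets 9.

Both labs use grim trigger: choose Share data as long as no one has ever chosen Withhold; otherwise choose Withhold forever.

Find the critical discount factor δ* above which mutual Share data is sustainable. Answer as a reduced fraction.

3/4

Enzo's threshold: (16−13)/(16−9) = 3/7.
Axion's threshold: (29−14)/(29−9) = 3/4.
3/7 < 3/4, so Axion binds and δ* = 3/4.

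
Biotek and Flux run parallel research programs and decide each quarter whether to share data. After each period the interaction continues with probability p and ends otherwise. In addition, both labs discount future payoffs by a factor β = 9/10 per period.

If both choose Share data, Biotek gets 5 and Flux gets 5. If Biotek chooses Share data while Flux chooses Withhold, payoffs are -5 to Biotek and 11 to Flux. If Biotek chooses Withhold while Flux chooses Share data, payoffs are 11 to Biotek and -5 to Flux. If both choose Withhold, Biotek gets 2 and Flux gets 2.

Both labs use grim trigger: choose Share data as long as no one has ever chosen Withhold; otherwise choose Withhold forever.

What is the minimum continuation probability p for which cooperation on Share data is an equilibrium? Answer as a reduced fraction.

Expected continuation weight on next period's payoff is β·p = 9/10·p, which plays the role of the discount factor.
Cooperation requires 9/10·p ≥ (11−5)/(11−2) = 2/3, hence p ≥ 20/27.

20/27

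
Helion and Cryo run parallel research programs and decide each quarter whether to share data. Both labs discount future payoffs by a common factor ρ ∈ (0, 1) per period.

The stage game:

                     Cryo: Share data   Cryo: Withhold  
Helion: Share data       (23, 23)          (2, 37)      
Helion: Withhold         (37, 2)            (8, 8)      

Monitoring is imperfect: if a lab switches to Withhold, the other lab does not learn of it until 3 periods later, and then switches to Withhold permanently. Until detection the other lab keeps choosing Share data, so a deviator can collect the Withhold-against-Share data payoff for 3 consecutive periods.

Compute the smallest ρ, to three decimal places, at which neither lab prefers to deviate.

0.784

Deviating for the 3 undetected periods gains 37−23 = 14 per period over cooperation, then loses 23−8 = 15 per period forever once punishment starts.
Gain: 14(1 + ρ + … + ρ^2); loss: 15·ρ^3/(1−ρ).
No profitable deviation ⇔ 14(1−ρ^3) ≤ 15·ρ^3, i.e. ρ^3 ≥ 14/(14+15) = 14/29.
Hence ρ ≥ (14/29)^(1/3) ≈ 0.784.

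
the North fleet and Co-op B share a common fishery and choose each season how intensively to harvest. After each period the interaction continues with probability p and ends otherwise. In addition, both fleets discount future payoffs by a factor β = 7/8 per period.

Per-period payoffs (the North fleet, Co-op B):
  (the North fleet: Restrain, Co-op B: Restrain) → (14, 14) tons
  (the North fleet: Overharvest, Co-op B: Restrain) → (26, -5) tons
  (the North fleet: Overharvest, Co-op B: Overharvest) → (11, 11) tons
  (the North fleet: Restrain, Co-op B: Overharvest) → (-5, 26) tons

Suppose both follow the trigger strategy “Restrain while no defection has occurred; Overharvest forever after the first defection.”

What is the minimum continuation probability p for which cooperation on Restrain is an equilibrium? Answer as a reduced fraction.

32/35

With continuation probability p and discount β, the effective per-period discount factor is βp.
Grim-trigger IC: βp ≥ (26−14)/(26−11) = 4/5.
So p ≥ (4/5)/(7/8) = 32/35.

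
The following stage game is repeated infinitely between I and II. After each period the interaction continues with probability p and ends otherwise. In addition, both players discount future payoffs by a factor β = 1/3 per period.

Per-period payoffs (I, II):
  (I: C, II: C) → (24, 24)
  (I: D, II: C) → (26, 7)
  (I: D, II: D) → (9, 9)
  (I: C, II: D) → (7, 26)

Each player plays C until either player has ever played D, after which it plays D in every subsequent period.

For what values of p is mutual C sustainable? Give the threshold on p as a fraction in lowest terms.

6/17

Expected continuation weight on next period's payoff is β·p = 1/3·p, which plays the role of the discount factor.
Cooperation requires 1/3·p ≥ (26−24)/(26−9) = 2/17, hence p ≥ 6/17.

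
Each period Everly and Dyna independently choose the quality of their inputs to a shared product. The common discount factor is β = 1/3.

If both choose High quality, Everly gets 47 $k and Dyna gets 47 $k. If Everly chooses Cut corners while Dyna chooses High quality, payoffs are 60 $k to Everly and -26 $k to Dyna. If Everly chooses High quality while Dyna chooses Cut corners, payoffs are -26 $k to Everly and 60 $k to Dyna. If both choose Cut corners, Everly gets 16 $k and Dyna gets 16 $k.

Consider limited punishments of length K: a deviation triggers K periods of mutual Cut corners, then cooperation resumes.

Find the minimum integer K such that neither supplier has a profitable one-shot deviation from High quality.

2

Need Σ_{k=1}^{K} β^k ≥ (60−47)/(47−16) = 0.4194 at β = 1/3.
At K = 1 the sum is 0.3333 < 0.4194; at K = 2 it is 0.4444 ≥ 0.4194.
So the minimum punishment length is K = 2.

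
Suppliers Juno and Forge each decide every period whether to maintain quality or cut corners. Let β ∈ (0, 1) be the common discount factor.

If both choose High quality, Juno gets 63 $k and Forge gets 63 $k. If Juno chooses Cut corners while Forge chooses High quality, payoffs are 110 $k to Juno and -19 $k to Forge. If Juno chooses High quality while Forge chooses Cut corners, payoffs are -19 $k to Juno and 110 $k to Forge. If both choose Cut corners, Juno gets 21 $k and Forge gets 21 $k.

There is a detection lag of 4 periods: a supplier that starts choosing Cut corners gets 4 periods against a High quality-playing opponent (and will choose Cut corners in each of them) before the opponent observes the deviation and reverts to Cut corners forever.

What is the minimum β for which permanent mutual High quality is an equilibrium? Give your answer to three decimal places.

0.852

The best deviation is to choose Cut corners for all 4 undetected periods, earning 110 each, then 21 forever once detected.
Deviation value: 110(1−β^4)/(1−β) + 21β^4/(1−β); cooperation value: 63/(1−β).
IC: 63 ≥ 110(1−β^4) + 21β^4 = 110 − 89β^4.
So β^4 ≥ 47/89, giving β ≥ (47/89)^(1/4) ≈ 0.852.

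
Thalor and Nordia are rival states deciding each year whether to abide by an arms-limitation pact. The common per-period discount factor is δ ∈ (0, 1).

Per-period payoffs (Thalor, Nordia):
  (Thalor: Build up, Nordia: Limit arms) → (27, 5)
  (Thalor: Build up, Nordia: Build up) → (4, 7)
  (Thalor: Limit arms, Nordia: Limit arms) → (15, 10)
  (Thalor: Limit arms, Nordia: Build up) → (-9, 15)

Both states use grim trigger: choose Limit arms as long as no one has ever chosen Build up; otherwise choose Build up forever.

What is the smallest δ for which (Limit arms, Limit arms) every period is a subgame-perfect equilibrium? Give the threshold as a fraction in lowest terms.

Thalor's threshold: (27−15)/(27−4) = 12/23.
Nordia's threshold: (15−10)/(15−7) = 5/8.
12/23 < 5/8, so Nordia binds and δ* = 5/8.

5/8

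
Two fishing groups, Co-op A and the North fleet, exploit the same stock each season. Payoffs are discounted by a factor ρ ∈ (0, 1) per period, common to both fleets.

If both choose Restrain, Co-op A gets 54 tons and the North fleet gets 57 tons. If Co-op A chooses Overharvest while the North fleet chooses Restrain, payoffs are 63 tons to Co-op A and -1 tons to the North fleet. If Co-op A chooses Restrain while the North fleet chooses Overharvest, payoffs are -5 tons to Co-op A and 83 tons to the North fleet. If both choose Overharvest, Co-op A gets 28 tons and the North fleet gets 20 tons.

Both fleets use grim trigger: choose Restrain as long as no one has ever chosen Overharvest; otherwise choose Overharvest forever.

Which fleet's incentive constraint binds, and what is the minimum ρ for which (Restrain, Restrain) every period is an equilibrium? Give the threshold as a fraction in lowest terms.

the North fleet; ρ ≥ 26/63

Co-op A's threshold: (63−54)/(63−28) = 9/35.
the North fleet's threshold: (83−57)/(83−20) = 26/63.
9/35 < 26/63, so the North fleet binds and ρ* = 26/63.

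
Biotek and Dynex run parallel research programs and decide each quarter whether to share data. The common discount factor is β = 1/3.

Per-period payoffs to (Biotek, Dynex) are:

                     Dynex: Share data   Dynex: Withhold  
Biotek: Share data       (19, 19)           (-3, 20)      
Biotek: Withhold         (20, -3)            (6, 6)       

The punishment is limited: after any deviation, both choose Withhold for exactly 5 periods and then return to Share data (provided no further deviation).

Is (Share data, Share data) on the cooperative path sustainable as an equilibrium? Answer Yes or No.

A one-shot deviation gives 20 now, then 6 for 5 periods, then back to 19.
Gain from deviating: (20−19) today; loss: (19−6) in each of the next 5 periods.
No-deviation condition: (19−6)(β+…+β^5) ≥ 20−19, i.e. β+…+β^5 ≥ 1/13.
At β = 1/3: β+…+β^5 = 0.4979 ≥ 0.0769.
So cooperation is sustainable.

Yes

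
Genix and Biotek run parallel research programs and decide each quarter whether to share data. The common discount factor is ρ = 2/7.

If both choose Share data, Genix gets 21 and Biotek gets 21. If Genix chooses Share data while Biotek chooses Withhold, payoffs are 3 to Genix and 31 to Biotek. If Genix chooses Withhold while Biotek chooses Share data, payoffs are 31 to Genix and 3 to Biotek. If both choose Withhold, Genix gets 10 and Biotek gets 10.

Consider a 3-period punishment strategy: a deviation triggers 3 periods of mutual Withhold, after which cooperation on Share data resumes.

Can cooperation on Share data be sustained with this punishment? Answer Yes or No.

No

Comparing payoff streams over the 4 periods until play realigns: cooperate → 21(1+ρ+…+ρ^3); deviate → 31 + 10(ρ+…+ρ^3).
Cooperation is sustained iff (21−10)(ρ+…+ρ^3) ≥ 31−21.
ρ+…+ρ^3 = 2/7·(1−(2/7)^3)/(1−2/7) = 0.3907, and (31−21)/(21−10) = 0.9091.
0.3907 < 0.9091, so cooperation is not sustainable.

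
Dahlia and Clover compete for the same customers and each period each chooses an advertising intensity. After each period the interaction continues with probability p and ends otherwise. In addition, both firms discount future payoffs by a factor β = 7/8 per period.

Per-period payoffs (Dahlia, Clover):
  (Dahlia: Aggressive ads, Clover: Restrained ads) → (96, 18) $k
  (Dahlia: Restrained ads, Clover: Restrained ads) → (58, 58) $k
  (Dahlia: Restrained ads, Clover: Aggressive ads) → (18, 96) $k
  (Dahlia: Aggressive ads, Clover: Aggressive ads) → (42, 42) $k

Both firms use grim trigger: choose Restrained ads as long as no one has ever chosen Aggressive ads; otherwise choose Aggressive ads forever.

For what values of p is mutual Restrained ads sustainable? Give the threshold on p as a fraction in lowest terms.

152/189

Expected continuation weight on next period's payoff is β·p = 7/8·p, which plays the role of the discount factor.
Cooperation requires 7/8·p ≥ (96−58)/(96−42) = 19/27, hence p ≥ 152/189.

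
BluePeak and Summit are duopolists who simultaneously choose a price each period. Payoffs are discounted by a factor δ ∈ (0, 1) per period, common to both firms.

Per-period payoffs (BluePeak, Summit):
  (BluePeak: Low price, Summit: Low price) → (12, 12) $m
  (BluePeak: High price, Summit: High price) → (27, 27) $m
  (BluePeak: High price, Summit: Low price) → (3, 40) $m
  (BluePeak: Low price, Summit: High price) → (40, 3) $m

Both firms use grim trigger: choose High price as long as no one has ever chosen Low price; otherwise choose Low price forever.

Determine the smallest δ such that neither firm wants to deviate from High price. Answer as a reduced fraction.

One-period gain from deviating is 40 − 27 = 13. The loss is 27 − 12 = 15 in every subsequent period, with present value 15·δ/(1−δ).
Deviation is unprofitable when 15·δ/(1−δ) ≥ 13, i.e. δ/(1−δ) ≥ 13/15.
Equivalently δ ≥ 13/(13+15) = 13/28.

13/28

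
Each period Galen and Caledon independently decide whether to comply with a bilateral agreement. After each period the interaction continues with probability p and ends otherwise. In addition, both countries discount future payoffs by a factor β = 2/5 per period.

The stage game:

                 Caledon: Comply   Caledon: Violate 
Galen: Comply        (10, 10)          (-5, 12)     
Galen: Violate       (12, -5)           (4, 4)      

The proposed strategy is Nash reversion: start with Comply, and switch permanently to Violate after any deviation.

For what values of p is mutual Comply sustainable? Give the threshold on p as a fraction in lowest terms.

Expected continuation weight on next period's payoff is β·p = 2/5·p, which plays the role of the discount factor.
Cooperation requires 2/5·p ≥ (12−10)/(12−4) = 1/4, hence p ≥ 5/8.

5/8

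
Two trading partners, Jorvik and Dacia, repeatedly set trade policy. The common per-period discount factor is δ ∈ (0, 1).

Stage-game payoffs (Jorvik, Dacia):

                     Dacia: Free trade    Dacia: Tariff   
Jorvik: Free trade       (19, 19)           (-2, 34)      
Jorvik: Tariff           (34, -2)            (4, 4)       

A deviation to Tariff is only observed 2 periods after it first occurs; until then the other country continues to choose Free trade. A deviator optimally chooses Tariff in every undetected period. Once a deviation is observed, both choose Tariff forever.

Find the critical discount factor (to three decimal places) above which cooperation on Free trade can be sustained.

Deviating for the 2 undetected periods gains 34−19 = 15 per period over cooperation, then loses 19−4 = 15 per period forever once punishment starts.
Gain: 15(1 + δ + … + δ^1); loss: 15·δ^2/(1−δ).
No profitable deviation ⇔ 15(1−δ^2) ≤ 15·δ^2, i.e. δ^2 ≥ 15/(15+15) = 1/2.
Hence δ ≥ (1/2)^(1/2) ≈ 0.707.

0.707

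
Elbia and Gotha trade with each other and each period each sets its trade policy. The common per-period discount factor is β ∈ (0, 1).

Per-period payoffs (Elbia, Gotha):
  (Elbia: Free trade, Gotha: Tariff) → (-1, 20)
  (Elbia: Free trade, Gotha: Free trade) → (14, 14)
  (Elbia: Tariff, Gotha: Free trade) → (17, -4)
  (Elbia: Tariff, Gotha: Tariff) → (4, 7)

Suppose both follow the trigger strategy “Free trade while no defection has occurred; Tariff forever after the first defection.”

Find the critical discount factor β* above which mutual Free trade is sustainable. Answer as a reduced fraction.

Elbia: cooperation gives 14 each period; deviation gives 17 once then 4 forever.
  14/(1−β) ≥ 17 + 4β/(1−β) ⇒ β ≥ 3/13.
Gotha: cooperation gives 14 each period; deviation gives 20 once then 7 forever.
  β ≥ 6/13.
Both must hold, so the binding constraint is Gotha's: β ≥ 6/13.

6/13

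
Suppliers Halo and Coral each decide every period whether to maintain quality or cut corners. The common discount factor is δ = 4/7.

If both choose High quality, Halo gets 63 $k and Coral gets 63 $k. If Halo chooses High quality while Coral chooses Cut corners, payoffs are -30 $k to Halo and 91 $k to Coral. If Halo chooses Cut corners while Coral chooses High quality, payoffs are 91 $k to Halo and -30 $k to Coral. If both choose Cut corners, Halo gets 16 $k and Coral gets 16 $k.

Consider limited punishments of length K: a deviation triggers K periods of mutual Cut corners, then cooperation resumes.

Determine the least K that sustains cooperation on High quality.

IC: δ(1−δ^K)/(1−δ) ≥ (91−63)/(63−16) = 28/47.
With δ = 4/7: need 1 − δ^K ≥ 28/47·(1−4/7)/(4/7), i.e. δ^K ≤ 0.5532.
Since (4/7)^1 = 0.5714 and (4/7)^2 = 0.3265, the smallest such K is 2.

2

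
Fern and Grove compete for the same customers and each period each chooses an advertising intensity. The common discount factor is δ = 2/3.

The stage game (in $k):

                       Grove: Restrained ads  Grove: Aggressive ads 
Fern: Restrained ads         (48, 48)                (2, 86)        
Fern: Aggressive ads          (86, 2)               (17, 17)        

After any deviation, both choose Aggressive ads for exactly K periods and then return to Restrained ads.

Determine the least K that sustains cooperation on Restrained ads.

3

IC: δ(1−δ^K)/(1−δ) ≥ (86−48)/(48−17) = 38/31.
With δ = 2/3: need 1 − δ^K ≥ 38/31·(1−2/3)/(2/3), i.e. δ^K ≤ 0.3871.
Since (2/3)^2 = 0.4444 and (2/3)^3 = 0.2963, the smallest such K is 3.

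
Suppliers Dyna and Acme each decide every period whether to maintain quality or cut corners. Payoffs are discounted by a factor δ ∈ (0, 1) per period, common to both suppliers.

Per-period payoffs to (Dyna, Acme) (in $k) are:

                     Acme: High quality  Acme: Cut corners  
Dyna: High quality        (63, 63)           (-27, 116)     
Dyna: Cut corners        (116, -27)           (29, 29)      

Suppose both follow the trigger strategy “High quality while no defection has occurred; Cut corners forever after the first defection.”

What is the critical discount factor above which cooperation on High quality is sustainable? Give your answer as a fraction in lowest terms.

53/87

Under grim trigger the critical discount factor is (T−C)/(T−P) with T = 116, C = 63, P = 29.
δ* = (116−63)/(116−29) = 53/87.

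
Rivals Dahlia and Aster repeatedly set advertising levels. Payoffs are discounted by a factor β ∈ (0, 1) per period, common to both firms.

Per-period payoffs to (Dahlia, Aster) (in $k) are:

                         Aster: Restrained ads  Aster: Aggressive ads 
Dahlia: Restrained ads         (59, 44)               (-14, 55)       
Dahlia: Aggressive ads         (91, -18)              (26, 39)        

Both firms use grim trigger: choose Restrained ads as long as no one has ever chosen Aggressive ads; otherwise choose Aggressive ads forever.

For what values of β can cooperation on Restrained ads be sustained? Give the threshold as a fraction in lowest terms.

11/16

For Dahlia: deviation gain 91−59 = 32, per-period punishment loss 59−26 = 33. IC gives β ≥ 32/65.
For Aster: gain 11, loss 5 per period, so β ≥ 11/16.
The tighter constraint is Aster's, so cooperation needs β ≥ 11/16.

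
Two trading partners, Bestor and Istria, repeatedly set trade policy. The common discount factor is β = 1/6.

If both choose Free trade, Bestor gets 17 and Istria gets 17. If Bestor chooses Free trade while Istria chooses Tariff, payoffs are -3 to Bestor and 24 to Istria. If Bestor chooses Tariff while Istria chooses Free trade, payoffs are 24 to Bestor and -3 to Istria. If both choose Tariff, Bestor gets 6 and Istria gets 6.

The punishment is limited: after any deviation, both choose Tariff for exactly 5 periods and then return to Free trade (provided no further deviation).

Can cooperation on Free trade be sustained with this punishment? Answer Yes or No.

No

IC: β+…+β^5 ≥ (24−17)/(17−6) = 7/11.
At β = 1/6: partial sum = 0.2000 < 0.6364. Cooperation not sustainable.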